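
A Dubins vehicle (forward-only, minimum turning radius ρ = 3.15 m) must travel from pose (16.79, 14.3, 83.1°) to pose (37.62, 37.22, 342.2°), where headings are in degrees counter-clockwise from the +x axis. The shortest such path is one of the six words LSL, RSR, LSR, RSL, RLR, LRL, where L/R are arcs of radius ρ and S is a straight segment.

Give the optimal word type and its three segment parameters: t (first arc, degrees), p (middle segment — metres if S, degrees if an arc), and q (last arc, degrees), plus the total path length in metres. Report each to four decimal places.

Let ψ = atan2(Δy, Δx) = atan2(22.92, 20.83) = 47.7350° be the start→goal bearing.
Normalize: d = |goal − start| / ρ = 30.971201/3.15 = 9.832127, α = (θ_start − ψ) mod 360° = 35.3650° = 0.617235 rad, β = (θ_goal − ψ) mod 360° = 294.4650° = 5.139383 rad.
Common terms: sin α = 0.578783, cos α = 0.815482, sin β = -0.910215, cos β = 0.414137, cos(α−β) = -0.189095, d² = 96.670728. Work in radians in the unit-radius frame; every candidate has L = ρ·(t + p + q).
LSL: p² = 2 + d² − 2cos(α−β) + 2d(sin α − sin β) = 128.328943; p = √p² = 11.328237; φ = atan2(cos β − cos α, d + sin α − sin β) = -0.035436 rad; t = (φ − α) mod 2π = 5.630514 rad, q = (β − φ) mod 2π = 5.174820 rad → L = 3.15·(5.630514 + 11.328237 + 5.174820) = 3.15·22.133570 = 69.720745 m
RSR: p² = 2 + d² − 2cos(α−β) + 2d(sin β − sin α) = 69.768895; p = √p² = 8.352778; φ = atan2(cos α − cos β, d − sin α + sin β) = 0.048068 rad; t = (α − φ) mod 2π = 0.569168 rad, q = (φ − β) mod 2π = 1.191870 rad → L = 3.15·(0.569168 + 8.352778 + 1.191870) = 3.15·10.113815 = 31.858517 m
LSR: p² = d² − 2 + 2cos(α−β) + 2d(sin α + sin β) = 87.775179; p = √p² = 9.368841; φ = atan2(−cos α − cos β, d + sin α + sin β) − atan2(−2, p) = 0.081608 rad; t = (φ − α) mod 2π = 5.747558 rad, q = (φ − β) mod 2π = 1.225410 rad → L = 3.15·(5.747558 + 9.368841 + 1.225410) = 3.15·16.341809 = 51.476698 m
RSL: p² = d² − 2 + 2cos(α−β) − 2d(sin α + sin β) = 100.809896; p = √p² = 10.040413; φ = atan2(cos α + cos β, d − sin α − sin β) − atan2(2, p) = -0.076223 rad; t = (α − φ) mod 2π = 0.693459 rad, q = (β − φ) mod 2π = 5.215607 rad → L = 3.15·(0.693459 + 10.040413 + 5.215607) = 3.15·15.949479 = 50.240858 m
RLR: c = (6 − d² + 2cos(α−β) + 2d(sin α − sin β))/8 = -7.721112, |c| > 1 → infeasible
LRL: c = (6 − d² + 2cos(α−β) − 2d(sin α − sin β))/8 = -15.041118, |c| > 1 → infeasible
Shortest: RSR with L = 31.858517 m ≈ 31.8585 m
Convert RSR to answer units (arcs ×180/π): t = 0.569168·180/π = 32.6109°, p = ρ·p = 3.15·8.352778 = 26.3112 m, q = 1.191870·180/π = 68.2891°, L = 31.8585 m.

RSR: t = 32.6109°, p = 26.3112 m, q = 68.2891°, L = 31.8585 m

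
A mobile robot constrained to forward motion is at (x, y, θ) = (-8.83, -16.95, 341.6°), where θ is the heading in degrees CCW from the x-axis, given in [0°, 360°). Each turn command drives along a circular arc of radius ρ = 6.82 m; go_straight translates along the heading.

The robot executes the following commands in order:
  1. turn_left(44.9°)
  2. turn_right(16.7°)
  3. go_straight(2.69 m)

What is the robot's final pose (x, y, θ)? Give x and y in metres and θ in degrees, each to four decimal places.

(0.8988, -15.5072, 9.8000°)

set_pose: (x, y, θ) = (-8.8300, -16.9500, 341.6000°), ρ = 6.82
turn_left(44.9°): centre at ρ to the left, rotate +44.9° → (-3.6342, -16.5821, 386.5000° ≡ 26.5000°)
turn_right(16.7°): centre at ρ to the right, rotate −16.7° → (-1.7520, -15.9651, 9.8000°)
go_straight(2.69): x += 2.69·cos θ, y += 2.69·sin θ → (0.8988, -15.5072, 9.8000°)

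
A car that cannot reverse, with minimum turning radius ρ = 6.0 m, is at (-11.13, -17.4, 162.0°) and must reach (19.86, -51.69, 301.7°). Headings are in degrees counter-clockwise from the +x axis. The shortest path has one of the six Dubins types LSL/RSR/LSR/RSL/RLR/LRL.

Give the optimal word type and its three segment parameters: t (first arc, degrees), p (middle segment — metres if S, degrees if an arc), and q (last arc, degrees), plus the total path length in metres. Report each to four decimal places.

LSR: t = 165.6956°, p = 40.4063 m, q = 25.9956°, L = 60.4802 m

Let ψ = atan2(Δy, Δx) = atan2(-34.29, 30.99) = -47.8939° be the start→goal bearing.
Normalize: d = |goal − start| / ρ = 46.218873/6.0 = 7.703145, α = (θ_start − ψ) mod 360° = 209.8939° = 3.663340 rad, β = (θ_goal − ψ) mod 360° = 349.5939° = 6.101565 rad.
Common terms: sin α = -0.498396, cos α = -0.866950, sin β = -0.180623, cos β = 0.983552, cos(α−β) = -0.762668, d² = 59.338450. Work in radians in the unit-radius frame; every candidate has L = ρ·(t + p + q).
LSL: p² = 2 + d² − 2cos(α−β) + 2d(sin α − sin β) = 57.968094; p = √p² = 7.613678; φ = atan2(cos β − cos α, d + sin α − sin β) = 0.245509 rad; t = (φ − α) mod 2π = 2.865354 rad, q = (β − φ) mod 2π = 5.856056 rad → L = 6.0·(2.865354 + 7.613678 + 5.856056) = 6.0·16.335088 = 98.010530 m
RSR: p² = 2 + d² − 2cos(α−β) + 2d(sin β − sin α) = 67.759479; p = √p² = 8.231615; φ = atan2(cos α − cos β, d − sin α + sin β) = -0.226742 rad; t = (α − φ) mod 2π = 3.890082 rad, q = (φ − β) mod 2π = 6.238063 rad → L = 6.0·(3.890082 + 8.231615 + 6.238063) = 6.0·18.359760 = 110.158562 m
LSR: p² = d² − 2 + 2cos(α−β) + 2d(sin α + sin β) = 45.351945; p = √p² = 6.734385; φ = atan2(−cos α − cos β, d + sin α + sin β) − atan2(−2, p) = 0.272088 rad; t = (φ − α) mod 2π = 2.891933 rad, q = (φ − β) mod 2π = 0.453708 rad → L = 6.0·(2.891933 + 6.734385 + 0.453708) = 6.0·10.080027 = 60.480162 m
RSL: p² = d² − 2 + 2cos(α−β) − 2d(sin α + sin β) = 66.274282; p = √p² = 8.140902; φ = atan2(cos α + cos β, d − sin α − sin β) − atan2(2, p) = -0.226992 rad; t = (α − φ) mod 2π = 3.890332 rad, q = (β − φ) mod 2π = 0.045372 rad → L = 6.0·(3.890332 + 8.140902 + 0.045372) = 6.0·12.076606 = 72.459635 m
RLR: c = (6 − d² + 2cos(α−β) + 2d(sin α − sin β))/8 = -7.469935, |c| > 1 → infeasible
LRL: c = (6 − d² + 2cos(α−β) − 2d(sin α − sin β))/8 = -6.246012, |c| > 1 → infeasible
Shortest: LSR with L = 60.480162 m ≈ 60.4802 m
Convert LSR to answer units (arcs ×180/π): t = 2.891933·180/π = 165.6956°, p = ρ·p = 6.0·6.734385 = 40.4063 m, q = 0.453708·180/π = 25.9956°, L = 60.4802 m.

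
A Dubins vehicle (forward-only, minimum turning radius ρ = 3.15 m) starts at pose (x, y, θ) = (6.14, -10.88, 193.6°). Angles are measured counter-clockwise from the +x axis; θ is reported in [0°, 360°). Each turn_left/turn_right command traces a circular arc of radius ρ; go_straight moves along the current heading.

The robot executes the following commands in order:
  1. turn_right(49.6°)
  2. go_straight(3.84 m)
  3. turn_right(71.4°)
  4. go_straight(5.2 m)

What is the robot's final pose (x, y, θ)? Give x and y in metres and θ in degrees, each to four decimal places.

set_pose: (x, y, θ) = (6.1400, -10.8800, 193.6000°), ρ = 3.15
turn_right(49.6°): centre at ρ to the right, rotate −49.6° → (3.5478, -10.3667, 144.0000°)
go_straight(3.84): x += 3.84·cos θ, y += 3.84·sin θ → (0.4412, -8.1096, 144.0000°)
turn_right(71.4°): centre at ρ to the right, rotate −71.4° → (-0.7132, -4.6192, 72.6000°)
go_straight(5.2): x += 5.2·cos θ, y += 5.2·sin θ → (0.8418, 0.3428, 72.6000°)

(0.8418, 0.3428, 72.6000°)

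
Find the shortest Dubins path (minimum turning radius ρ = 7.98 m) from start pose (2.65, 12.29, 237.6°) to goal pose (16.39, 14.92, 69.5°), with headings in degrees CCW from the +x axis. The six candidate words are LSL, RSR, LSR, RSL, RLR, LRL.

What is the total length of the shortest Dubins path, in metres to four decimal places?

38.7557 m

Let ψ = atan2(Δy, Δx) = atan2(2.63, 13.74) = 10.8360° be the start→goal bearing.
Normalize: d = |goal − start| / ρ = 13.989442/7.98 = 1.753063, α = (θ_start − ψ) mod 360° = 226.7640° = 3.957778 rad, β = (θ_goal − ψ) mod 360° = 58.6640° = 1.023879 rad.
Common terms: sin α = -0.728538, cos α = -0.685005, sin β = 0.854132, cos β = 0.520056, cos(α−β) = -0.978509, d² = 3.073230. Work in radians in the unit-radius frame; every candidate has L = ρ·(t + p + q).
LSL: p² = 2 + d² − 2cos(α−β) + 2d(sin α − sin β) = 1.481207; p = √p² = 1.217049; φ = atan2(cos β − cos α, d + sin α − sin β) = 1.430330 rad; t = (φ − α) mod 2π = 3.755737 rad, q = (β − φ) mod 2π = 5.876735 rad → L = 7.98·(3.755737 + 1.217049 + 5.876735) = 7.98·10.849521 = 86.579175 m
RSR: p² = 2 + d² − 2cos(α−β) + 2d(sin β − sin α) = 12.579288; p = √p² = 3.546729; φ = atan2(cos α − cos β, d − sin α + sin β) = -0.346669 rad; t = (α − φ) mod 2π = 4.304447 rad, q = (φ − β) mod 2π = 4.912637 rad → L = 7.98·(4.304447 + 3.546729 + 4.912637) = 7.98·12.763813 = 101.855228 m
LSR: p² = d² − 2 + 2cos(α−β) + 2d(sin α + sin β) = -0.443440 < 0 → infeasible
RSL: p² = d² − 2 + 2cos(α−β) − 2d(sin α + sin β) = -1.324136 < 0 → infeasible
RLR: c = (6 − d² + 2cos(α−β) + 2d(sin α − sin β))/8 = -0.572411; p = 2π − arccos c = 4.102946 rad; φ = atan2(cos α − cos β, d − sin α + sin β) = -0.346669 rad; t = (α − φ + p/2) mod 2π = 0.072735 rad, q = (α − β − t + p) mod 2π = 0.680924 rad → L = 7.98·(0.072735 + 4.102946 + 0.680924) = 7.98·4.856605 = 38.755705 m
LRL: c = (6 − d² + 2cos(α−β) − 2d(sin α − sin β))/8 = 0.814849; p = 2π − arccos c = 5.664858 rad; φ = atan2(cos β − cos α, d + sin α − sin β) = 1.430330 rad; t = (φ − α + p/2) mod 2π = 0.304981 rad, q = (β − α − t + p) mod 2π = 2.425979 rad → L = 7.98·(0.304981 + 5.664858 + 2.425979) = 7.98·8.395817 = 66.998621 m
Shortest: RLR with L = 38.755705 m ≈ 38.7557 m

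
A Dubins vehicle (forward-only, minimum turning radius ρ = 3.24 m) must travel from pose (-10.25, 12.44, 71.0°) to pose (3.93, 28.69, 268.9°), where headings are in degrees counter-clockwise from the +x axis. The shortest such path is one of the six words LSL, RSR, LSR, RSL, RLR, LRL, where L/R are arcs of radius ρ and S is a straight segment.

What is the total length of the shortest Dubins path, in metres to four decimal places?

Let ψ = atan2(Δy, Δx) = atan2(16.25, 14.18) = 48.8915° be the start→goal bearing.
Normalize: d = |goal − start| / ρ = 21.566986/3.24 = 6.656477, α = (θ_start − ψ) mod 360° = 22.1085° = 0.385865 rad, β = (θ_goal − ψ) mod 360° = 220.0085° = 3.839872 rad.
Common terms: sin α = 0.376361, cos α = 0.926473, sin β = -0.642901, cos β = -0.765950, cos(α−β) = -0.951594, d² = 44.308690. Work in radians in the unit-radius frame; every candidate has L = ρ·(t + p + q).
LSL: p² = 2 + d² − 2cos(α−β) + 2d(sin α − sin β) = 61.781261; p = √p² = 7.860106; φ = atan2(cos β − cos α, d + sin α − sin β) = -0.217018 rad; t = (φ − α) mod 2π = 5.680303 rad, q = (β − φ) mod 2π = 4.056889 rad → L = 3.24·(5.680303 + 7.860106 + 4.056889) = 3.24·17.597298 = 57.015244 m
RSR: p² = 2 + d² − 2cos(α−β) + 2d(sin β − sin α) = 34.642496; p = √p² = 5.885788; φ = atan2(cos α − cos β, d − sin α + sin β) = 0.291662 rad; t = (α − φ) mod 2π = 0.094204 rad, q = (φ − β) mod 2π = 2.734975 rad → L = 3.24·(0.094204 + 5.885788 + 2.734975) = 3.24·8.714966 = 28.236491 m
LSR: p² = d² − 2 + 2cos(α−β) + 2d(sin α + sin β) = 36.857070; p = √p² = 6.071002; φ = atan2(−cos α − cos β, d + sin α + sin β) − atan2(−2, p) = 0.293122 rad; t = (φ − α) mod 2π = 6.190442 rad, q = (φ − β) mod 2π = 2.736435 rad → L = 3.24·(6.190442 + 6.071002 + 2.736435) = 3.24·14.997880 = 48.593130 m
RSL: p² = d² − 2 + 2cos(α−β) − 2d(sin α + sin β) = 43.953931; p = √p² = 6.629776; φ = atan2(cos α + cos β, d − sin α − sin β) − atan2(2, p) = -0.269805 rad; t = (α − φ) mod 2π = 0.655670 rad, q = (β − φ) mod 2π = 4.109677 rad → L = 3.24·(0.655670 + 6.629776 + 4.109677) = 3.24·11.395123 = 36.920198 m
RLR: c = (6 − d² + 2cos(α−β) + 2d(sin α − sin β))/8 = -3.330312, |c| > 1 → infeasible
LRL: c = (6 − d² + 2cos(α−β) − 2d(sin α − sin β))/8 = -6.722658, |c| > 1 → infeasible
Shortest: RSR with L = 28.236491 m ≈ 28.2365 m

28.2365 m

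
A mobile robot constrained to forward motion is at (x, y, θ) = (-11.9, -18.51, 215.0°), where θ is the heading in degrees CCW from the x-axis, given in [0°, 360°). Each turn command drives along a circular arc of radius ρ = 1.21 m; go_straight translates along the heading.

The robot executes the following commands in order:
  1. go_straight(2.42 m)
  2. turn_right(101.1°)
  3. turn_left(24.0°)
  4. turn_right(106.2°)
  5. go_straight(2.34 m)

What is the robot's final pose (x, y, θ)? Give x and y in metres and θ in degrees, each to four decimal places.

(-13.8114, -15.8327, 31.7000°)

set_pose: (x, y, θ) = (-11.9000, -18.5100, 215.0000°), ρ = 1.21
go_straight(2.42): x += 2.42·cos θ, y += 2.42·sin θ → (-13.8823, -19.8981, 215.0000°)
turn_right(101.1°): centre at ρ to the right, rotate −101.1° → (-15.6826, -19.3971, 113.9000°)
turn_left(24.0°): centre at ρ to the left, rotate +24.0° → (-15.9777, -18.9895, 137.9000°)
turn_right(106.2°): centre at ρ to the right, rotate −106.2° → (-15.8023, -17.0623, 31.7000°)
go_straight(2.34): x += 2.34·cos θ, y += 2.34·sin θ → (-13.8114, -15.8327, 31.7000°)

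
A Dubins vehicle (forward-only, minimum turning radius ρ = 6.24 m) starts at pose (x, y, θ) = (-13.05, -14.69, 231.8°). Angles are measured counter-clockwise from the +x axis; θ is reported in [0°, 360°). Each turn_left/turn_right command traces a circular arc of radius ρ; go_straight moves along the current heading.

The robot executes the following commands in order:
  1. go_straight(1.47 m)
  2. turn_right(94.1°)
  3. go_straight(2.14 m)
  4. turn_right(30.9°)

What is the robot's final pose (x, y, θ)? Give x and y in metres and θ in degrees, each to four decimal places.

(-26.4193, -12.3497, 106.8000°)

set_pose: (x, y, θ) = (-13.0500, -14.6900, 231.8000°), ρ = 6.24
go_straight(1.47): x += 1.47·cos θ, y += 1.47·sin θ → (-13.9591, -15.8452, 231.8000°)
turn_right(94.1°): centre at ρ to the right, rotate −94.1° → (-23.0624, -16.6016, 137.7000°)
go_straight(2.14): x += 2.14·cos θ, y += 2.14·sin θ → (-24.6452, -15.1614, 137.7000°)
turn_right(30.9°): centre at ρ to the right, rotate −30.9° → (-26.4193, -12.3497, 106.8000°)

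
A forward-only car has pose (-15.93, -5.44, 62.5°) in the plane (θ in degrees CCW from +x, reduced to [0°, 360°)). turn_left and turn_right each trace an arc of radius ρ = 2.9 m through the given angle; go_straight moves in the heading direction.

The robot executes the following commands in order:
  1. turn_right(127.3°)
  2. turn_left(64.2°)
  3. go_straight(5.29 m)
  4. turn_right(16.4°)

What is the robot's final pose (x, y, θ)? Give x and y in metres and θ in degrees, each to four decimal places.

set_pose: (x, y, θ) = (-15.9300, -5.4400, 62.5000°), ρ = 2.9
turn_right(127.3°): centre at ρ to the right, rotate −127.3° → (-10.7337, -5.5443, -64.8000° ≡ 295.2000°)
turn_left(64.2°): centre at ρ to the left, rotate +64.2° → (-8.1400, -7.2094, 359.4000°)
go_straight(5.29): x += 5.29·cos θ, y += 5.29·sin θ → (-2.8503, -7.2648, 359.4000°)
turn_right(16.4°): centre at ρ to the right, rotate −16.4° → (-2.0328, -7.3913, 343.0000°)

(-2.0328, -7.3913, 343.0000°)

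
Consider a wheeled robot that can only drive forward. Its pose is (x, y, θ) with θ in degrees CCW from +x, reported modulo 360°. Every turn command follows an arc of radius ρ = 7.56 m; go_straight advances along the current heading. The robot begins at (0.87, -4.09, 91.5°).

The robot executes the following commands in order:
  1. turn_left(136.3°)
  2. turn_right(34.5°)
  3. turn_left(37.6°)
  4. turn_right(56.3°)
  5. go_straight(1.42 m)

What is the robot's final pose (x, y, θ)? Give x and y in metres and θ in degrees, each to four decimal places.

(-28.2690, -6.7029, 174.6000°)

set_pose: (x, y, θ) = (0.8700, -4.0900, 91.5000°), ρ = 7.56
turn_left(136.3°): centre at ρ to the left, rotate +136.3° → (-12.2879, 0.7903, 227.8000°)
turn_right(34.5°): centre at ρ to the right, rotate −34.5° → (-16.1492, -1.4887, 193.3000°)
turn_left(37.6°): centre at ρ to the left, rotate +37.6° → (-20.2769, -4.0780, 230.9000°)
turn_right(56.3°): centre at ρ to the right, rotate −56.3° → (-26.8553, -6.8366, 174.6000°)
go_straight(1.42): x += 1.42·cos θ, y += 1.42·sin θ → (-28.2690, -6.7029, 174.6000°)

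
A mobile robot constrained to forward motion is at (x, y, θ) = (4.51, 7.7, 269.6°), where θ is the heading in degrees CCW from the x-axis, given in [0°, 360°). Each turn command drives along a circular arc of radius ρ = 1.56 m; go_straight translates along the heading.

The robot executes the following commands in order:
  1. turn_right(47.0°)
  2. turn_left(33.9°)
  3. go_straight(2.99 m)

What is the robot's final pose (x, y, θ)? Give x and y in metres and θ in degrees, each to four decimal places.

(2.8470, 2.8711, 256.5000°)

set_pose: (x, y, θ) = (4.5100, 7.7000, 269.6000°), ρ = 1.56
turn_right(47.0°): centre at ρ to the right, rotate −47.0° → (4.0060, 6.5626, 222.6000°)
turn_left(33.9°): centre at ρ to the left, rotate +33.9° → (3.5450, 5.7784, 256.5000°)
go_straight(2.99): x += 2.99·cos θ, y += 2.99·sin θ → (2.8470, 2.8711, 256.5000°)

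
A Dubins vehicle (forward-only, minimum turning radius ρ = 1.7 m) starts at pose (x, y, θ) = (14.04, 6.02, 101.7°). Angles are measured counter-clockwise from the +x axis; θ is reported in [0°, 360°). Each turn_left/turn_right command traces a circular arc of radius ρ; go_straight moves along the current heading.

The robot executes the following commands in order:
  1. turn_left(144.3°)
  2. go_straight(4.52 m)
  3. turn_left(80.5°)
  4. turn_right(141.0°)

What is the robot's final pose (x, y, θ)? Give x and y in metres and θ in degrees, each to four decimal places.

(8.8232, -2.9813, 185.5000°)

set_pose: (x, y, θ) = (14.0400, 6.0200, 101.7000°), ρ = 1.7
turn_left(144.3°): centre at ρ to the left, rotate +144.3° → (10.8223, 6.3667, 246.0000°)
go_straight(4.52): x += 4.52·cos θ, y += 4.52·sin θ → (8.9838, 2.2375, 246.0000°)
turn_left(80.5°): centre at ρ to the left, rotate +80.5° → (9.5986, 0.1284, 326.5000°)
turn_right(141.0°): centre at ρ to the right, rotate −141.0° → (8.8232, -2.9813, 185.5000°)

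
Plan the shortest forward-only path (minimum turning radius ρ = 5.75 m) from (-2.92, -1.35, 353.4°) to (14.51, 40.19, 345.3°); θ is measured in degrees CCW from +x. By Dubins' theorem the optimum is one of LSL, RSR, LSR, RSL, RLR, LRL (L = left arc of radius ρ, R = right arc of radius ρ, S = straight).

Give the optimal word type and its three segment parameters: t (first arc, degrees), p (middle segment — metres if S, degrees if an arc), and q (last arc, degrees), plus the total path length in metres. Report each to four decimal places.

Let ψ = atan2(Δy, Δx) = atan2(41.54, 17.43) = 67.2373° be the start→goal bearing.
Normalize: d = |goal − start| / ρ = 45.048602/5.75 = 7.834539, α = (θ_start − ψ) mod 360° = 286.1627° = 4.994481 rad, β = (θ_goal − ψ) mod 360° = 278.0627° = 4.853110 rad.
Common terms: sin α = -0.960475, cos α = 0.278366, sin β = -0.990115, cos β = 0.140257, cos(α−β) = 0.990024, d² = 61.380008. Work in radians in the unit-radius frame; every candidate has L = ρ·(t + p + q).
LSL: p² = 2 + d² − 2cos(α−β) + 2d(sin α − sin β) = 61.864393; p = √p² = 7.865392; φ = atan2(cos β − cos α, d + sin α − sin β) = -0.017560 rad; t = (φ − α) mod 2π = 1.271144 rad, q = (β − φ) mod 2π = 4.870670 rad → L = 5.75·(1.271144 + 7.865392 + 4.870670) = 5.75·14.007206 = 80.541433 m
RSR: p² = 2 + d² − 2cos(α−β) + 2d(sin β − sin α) = 60.935527; p = √p² = 7.806121; φ = atan2(cos α − cos β, d − sin α + sin β) = 0.017693 rad; t = (α − φ) mod 2π = 4.976788 rad, q = (φ − β) mod 2π = 1.447769 rad → L = 5.75·(4.976788 + 7.806121 + 1.447769) = 5.75·14.230678 = 81.826399 m
LSR: p² = d² − 2 + 2cos(α−β) + 2d(sin α + sin β) = 30.796103; p = √p² = 5.549424; φ = atan2(−cos α − cos β, d + sin α + sin β) − atan2(−2, p) = 0.274881 rad; t = (φ − α) mod 2π = 1.563585 rad, q = (φ − β) mod 2π = 1.704956 rad → L = 5.75·(1.563585 + 5.549424 + 1.704956) = 5.75·8.817965 = 50.703297 m
RSL: p² = d² − 2 + 2cos(α−β) − 2d(sin α + sin β) = 91.924007; p = √p² = 9.587701; φ = atan2(cos α + cos β, d − sin α − sin β) − atan2(2, p) = -0.162896 rad; t = (α − φ) mod 2π = 5.157377 rad, q = (β − φ) mod 2π = 5.016006 rad → L = 5.75·(5.157377 + 9.587701 + 5.016006) = 5.75·19.761084 = 113.626233 m
RLR: c = (6 − d² + 2cos(α−β) + 2d(sin α − sin β))/8 = -6.616941, |c| > 1 → infeasible
LRL: c = (6 − d² + 2cos(α−β) − 2d(sin α − sin β))/8 = -6.733049, |c| > 1 → infeasible
Shortest: LSR with L = 50.703297 m ≈ 50.7033 m
Convert LSR to answer units (arcs ×180/π): t = 1.563585·180/π = 89.5868°, p = ρ·p = 5.75·5.549424 = 31.9092 m, q = 1.704956·180/π = 97.6868°, L = 50.7033 m.

LSR: t = 89.5868°, p = 31.9092 m, q = 97.6868°, L = 50.7033 m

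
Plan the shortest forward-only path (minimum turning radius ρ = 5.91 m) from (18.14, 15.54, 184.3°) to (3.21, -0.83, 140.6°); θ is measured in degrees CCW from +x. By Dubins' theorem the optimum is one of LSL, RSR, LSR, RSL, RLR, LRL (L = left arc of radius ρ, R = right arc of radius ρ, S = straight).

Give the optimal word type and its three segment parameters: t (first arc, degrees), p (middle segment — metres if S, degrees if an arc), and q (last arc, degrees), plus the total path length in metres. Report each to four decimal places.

LSR: t = 87.6892°, p = 5.5028 m, q = 131.3892°, L = 28.1005 m

Let ψ = atan2(Δy, Δx) = atan2(-16.37, -14.93) = -132.3659° be the start→goal bearing.
Normalize: d = |goal − start| / ρ = 22.155852/5.91 = 3.748875, α = (θ_start − ψ) mod 360° = 316.6659° = 5.526862 rad, β = (θ_goal − ψ) mod 360° = 272.9659° = 4.764153 rad.
Common terms: sin α = -0.686252, cos α = 0.727364, sin β = -0.998661, cos β = 0.051741, cos(α−β) = 0.722967, d² = 14.054065. Work in radians in the unit-radius frame; every candidate has L = ρ·(t + p + q).
LSL: p² = 2 + d² − 2cos(α−β) + 2d(sin α − sin β) = 16.950495; p = √p² = 4.117098; φ = atan2(cos β − cos α, d + sin α − sin β) = -0.164847 rad; t = (φ − α) mod 2π = 0.591476 rad, q = (β − φ) mod 2π = 4.929001 rad → L = 5.91·(0.591476 + 4.117098 + 4.929001) = 5.91·9.637574 = 56.958065 m
RSR: p² = 2 + d² − 2cos(α−β) + 2d(sin β − sin α) = 12.265767; p = √p² = 3.502252; φ = atan2(cos α − cos β, d − sin α + sin β) = 0.194128 rad; t = (α − φ) mod 2π = 5.332734 rad, q = (φ − β) mod 2π = 1.713160 rad → L = 5.91·(5.332734 + 3.502252 + 1.713160) = 5.91·10.548146 = 62.339542 m
LSR: p² = d² − 2 + 2cos(α−β) + 2d(sin α + sin β) = 0.866949; p = √p² = 0.931101; φ = atan2(−cos α − cos β, d + sin α + sin β) − atan2(−2, p) = 0.774143 rad; t = (φ − α) mod 2π = 1.530466 rad, q = (φ − β) mod 2π = 2.293174 rad → L = 5.91·(1.530466 + 0.931101 + 2.293174) = 5.91·4.754741 = 28.100520 m
RSL: p² = d² − 2 + 2cos(α−β) − 2d(sin α + sin β) = 26.133050; p = √p² = 5.112049; φ = atan2(cos α + cos β, d − sin α − sin β) − atan2(2, p) = -0.230514 rad; t = (α − φ) mod 2π = 5.757377 rad, q = (β − φ) mod 2π = 4.994668 rad → L = 5.91·(5.757377 + 5.112049 + 4.994668) = 5.91·15.864094 = 93.756795 m
RLR: c = (6 − d² + 2cos(α−β) + 2d(sin α − sin β))/8 = -0.533221; p = 2π − arccos c = 4.149986 rad; φ = atan2(cos α − cos β, d − sin α + sin β) = 0.194128 rad; t = (α − φ + p/2) mod 2π = 1.124542 rad, q = (α − β − t + p) mod 2π = 3.788153 rad → L = 5.91·(1.124542 + 4.149986 + 3.788153) = 5.91·9.062680 = 53.560441 m
LRL: c = (6 − d² + 2cos(α−β) − 2d(sin α − sin β))/8 = -1.118812, |c| > 1 → infeasible
Shortest: LSR with L = 28.100520 m ≈ 28.1005 m
Convert LSR to answer units (arcs ×180/π): t = 1.530466·180/π = 87.6892°, p = ρ·p = 5.91·0.931101 = 5.5028 m, q = 2.293174·180/π = 131.3892°, L = 28.1005 m.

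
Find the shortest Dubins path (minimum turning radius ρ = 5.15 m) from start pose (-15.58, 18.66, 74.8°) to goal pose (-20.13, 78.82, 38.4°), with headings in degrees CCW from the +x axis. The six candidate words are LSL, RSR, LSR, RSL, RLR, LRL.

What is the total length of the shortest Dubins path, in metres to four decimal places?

Let ψ = atan2(Δy, Δx) = atan2(60.16, -4.55) = 94.3251° be the start→goal bearing.
Normalize: d = |goal − start| / ρ = 60.331817/5.15 = 11.714916, α = (θ_start − ψ) mod 360° = 340.4749° = 5.942407 rad, β = (θ_goal − ψ) mod 360° = 304.0749° = 5.307107 rad.
Common terms: sin α = -0.334220, cos α = 0.942495, sin β = -0.828306, cos β = 0.560276, cos(α−β) = 0.804894, d² = 137.239253. Work in radians in the unit-radius frame; every candidate has L = ρ·(t + p + q).
LSL: p² = 2 + d² − 2cos(α−β) + 2d(sin α − sin β) = 149.205813; p = √p² = 12.214983; φ = atan2(cos β − cos α, d + sin α − sin β) = -0.031296 rad; t = (φ − α) mod 2π = 0.309482 rad, q = (β − φ) mod 2π = 5.338404 rad → L = 5.15·(0.309482 + 12.214983 + 5.338404) = 5.15·17.862869 = 91.993773 m
RSR: p² = 2 + d² − 2cos(α−β) + 2d(sin β − sin α) = 126.053118; p = √p² = 11.227338; φ = atan2(cos α − cos β, d − sin α + sin β) = 0.034050 rad; t = (α − φ) mod 2π = 5.908357 rad, q = (φ − β) mod 2π = 1.010128 rad → L = 5.15·(5.908357 + 11.227338 + 1.010128) = 5.15·18.145823 = 93.450989 m
LSR: p² = d² − 2 + 2cos(α−β) + 2d(sin α + sin β) = 109.611236; p = √p² = 10.469539; φ = atan2(−cos α − cos β, d + sin α + sin β) − atan2(−2, p) = 0.047297 rad; t = (φ − α) mod 2π = 0.388075 rad, q = (φ − β) mod 2π = 1.023375 rad → L = 5.15·(0.388075 + 10.469539 + 1.023375) = 5.15·11.880988 = 61.187090 m
RSL: p² = d² − 2 + 2cos(α−β) − 2d(sin α + sin β) = 164.086846; p = √p² = 12.809639; φ = atan2(cos α + cos β, d − sin α − sin β) − atan2(2, p) = -0.038710 rad; t = (α − φ) mod 2π = 5.981117 rad, q = (β − φ) mod 2π = 5.345817 rad → L = 5.15·(5.981117 + 12.809639 + 5.345817) = 5.15·24.136573 = 124.303349 m
RLR: c = (6 − d² + 2cos(α−β) + 2d(sin α − sin β))/8 = -14.756640, |c| > 1 → infeasible
LRL: c = (6 − d² + 2cos(α−β) − 2d(sin α − sin β))/8 = -17.650727, |c| > 1 → infeasible
Shortest: LSR with L = 61.187090 m ≈ 61.1871 m

61.1871 m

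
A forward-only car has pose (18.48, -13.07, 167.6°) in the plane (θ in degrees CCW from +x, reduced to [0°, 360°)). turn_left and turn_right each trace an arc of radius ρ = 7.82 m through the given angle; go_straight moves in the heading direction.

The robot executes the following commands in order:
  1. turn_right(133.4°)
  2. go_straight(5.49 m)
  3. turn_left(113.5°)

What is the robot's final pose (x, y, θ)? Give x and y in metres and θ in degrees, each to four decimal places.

(20.0876, 17.1989, 147.7000°)

set_pose: (x, y, θ) = (18.4800, -13.0700, 167.6000°), ρ = 7.82
turn_right(133.4°): centre at ρ to the right, rotate −133.4° → (15.7637, 1.0353, 34.2000°)
go_straight(5.49): x += 5.49·cos θ, y += 5.49·sin θ → (20.3044, 4.1212, 34.2000°)
turn_left(113.5°): centre at ρ to the left, rotate +113.5° → (20.0876, 17.1989, 147.7000°)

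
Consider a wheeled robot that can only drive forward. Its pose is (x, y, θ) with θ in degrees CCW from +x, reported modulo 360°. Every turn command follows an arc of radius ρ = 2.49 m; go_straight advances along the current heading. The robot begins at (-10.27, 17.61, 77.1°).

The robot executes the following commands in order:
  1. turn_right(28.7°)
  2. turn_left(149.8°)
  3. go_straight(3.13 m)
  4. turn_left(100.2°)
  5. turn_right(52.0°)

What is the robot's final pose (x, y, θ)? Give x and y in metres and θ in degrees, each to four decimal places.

set_pose: (x, y, θ) = (-10.2700, 17.6100, 77.1000°), ρ = 2.49
turn_right(28.7°): centre at ρ to the right, rotate −28.7° → (-9.7049, 18.7073, 48.4000°)
turn_left(149.8°): centre at ρ to the left, rotate +149.8° → (-12.3446, 22.7259, 198.2000°)
go_straight(3.13): x += 3.13·cos θ, y += 3.13·sin θ → (-15.3180, 21.7483, 198.2000°)
turn_left(100.2°): centre at ρ to the left, rotate +100.2° → (-16.7306, 18.1985, 298.4000°)
turn_right(52.0°): centre at ρ to the right, rotate −52.0° → (-16.6392, 16.0174, 246.4000°)

(-16.6392, 16.0174, 246.4000°)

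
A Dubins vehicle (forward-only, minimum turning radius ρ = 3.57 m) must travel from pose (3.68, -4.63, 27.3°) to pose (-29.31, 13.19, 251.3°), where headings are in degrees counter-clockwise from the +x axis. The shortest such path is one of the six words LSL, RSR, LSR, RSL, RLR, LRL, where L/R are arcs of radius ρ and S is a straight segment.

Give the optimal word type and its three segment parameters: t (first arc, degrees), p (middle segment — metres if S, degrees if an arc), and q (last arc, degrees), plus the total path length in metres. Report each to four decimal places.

Let ψ = atan2(Δy, Δx) = atan2(17.82, -32.99) = 151.6237° be the start→goal bearing.
Normalize: d = |goal − start| / ρ = 37.495233/3.57 = 10.502866, α = (θ_start − ψ) mod 360° = 235.6763° = 4.113328 rad, β = (θ_goal − ψ) mod 360° = 99.6763° = 1.739680 rad.
Common terms: sin α = -0.825865, cos α = -0.563868, sin β = 0.985773, cos β = -0.168082, cos(α−β) = -0.719340, d² = 110.310203. Work in radians in the unit-radius frame; every candidate has L = ρ·(t + p + q).
LSL: p² = 2 + d² − 2cos(α−β) + 2d(sin α − sin β) = 75.694093; p = √p² = 8.700235; φ = atan2(cos β − cos α, d + sin α − sin β) = 0.045507 rad; t = (φ − α) mod 2π = 2.215365 rad, q = (β − φ) mod 2π = 1.694173 rad → L = 3.57·(2.215365 + 8.700235 + 1.694173) = 3.57·12.609773 = 45.016889 m
RSR: p² = 2 + d² − 2cos(α−β) + 2d(sin β − sin α) = 151.803671; p = √p² = 12.320863; φ = atan2(cos α − cos β, d − sin α + sin β) = -0.032129 rad; t = (α − φ) mod 2π = 4.145456 rad, q = (φ − β) mod 2π = 4.511377 rad → L = 3.57·(4.145456 + 12.320863 + 4.511377) = 3.57·20.977696 = 74.890376 m
LSR: p² = d² − 2 + 2cos(α−β) + 2d(sin α + sin β) = 110.230505; p = √p² = 10.499072; φ = atan2(−cos α − cos β, d + sin α + sin β) − atan2(−2, p) = 0.256776 rad; t = (φ − α) mod 2π = 2.426633 rad, q = (φ − β) mod 2π = 4.800281 rad → L = 3.57·(2.426633 + 10.499072 + 4.800281) = 3.57·17.725986 = 63.281770 m
RSL: p² = d² − 2 + 2cos(α−β) − 2d(sin α + sin β) = 103.512541; p = √p² = 10.174111; φ = atan2(cos α + cos β, d − sin α − sin β) − atan2(2, p) = -0.264753 rad; t = (α − φ) mod 2π = 4.378080 rad, q = (β − φ) mod 2π = 2.004432 rad → L = 3.57·(4.378080 + 10.174111 + 2.004432) = 3.57·16.556624 = 59.107146 m
RLR: c = (6 − d² + 2cos(α−β) + 2d(sin α − sin β))/8 = -17.975459, |c| > 1 → infeasible
LRL: c = (6 − d² + 2cos(α−β) − 2d(sin α − sin β))/8 = -8.461762, |c| > 1 → infeasible
Shortest: LSL with L = 45.016889 m ≈ 45.0169 m
Convert LSL to answer units (arcs ×180/π): t = 2.215365·180/π = 126.9311°, p = ρ·p = 3.57·8.700235 = 31.0598 m, q = 1.694173·180/π = 97.0689°, L = 45.0169 m.

LSL: t = 126.9311°, p = 31.0598 m, q = 97.0689°, L = 45.0169 m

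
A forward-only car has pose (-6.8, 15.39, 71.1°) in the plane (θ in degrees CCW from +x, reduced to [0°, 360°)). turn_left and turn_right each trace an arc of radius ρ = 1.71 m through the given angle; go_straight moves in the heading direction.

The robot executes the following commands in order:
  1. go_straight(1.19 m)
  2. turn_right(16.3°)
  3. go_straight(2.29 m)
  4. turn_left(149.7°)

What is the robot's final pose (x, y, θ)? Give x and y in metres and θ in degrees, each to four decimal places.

set_pose: (x, y, θ) = (-6.8000, 15.3900, 71.1000°), ρ = 1.71
go_straight(1.19): x += 1.19·cos θ, y += 1.19·sin θ → (-6.4145, 16.5158, 71.1000°)
turn_right(16.3°): centre at ρ to the right, rotate −16.3° → (-6.1941, 16.9476, 54.8000°)
go_straight(2.29): x += 2.29·cos θ, y += 2.29·sin θ → (-4.8740, 18.8189, 54.8000°)
turn_left(149.7°): centre at ρ to the left, rotate +149.7° → (-6.9805, 21.3606, 204.5000°)

(-6.9805, 21.3606, 204.5000°)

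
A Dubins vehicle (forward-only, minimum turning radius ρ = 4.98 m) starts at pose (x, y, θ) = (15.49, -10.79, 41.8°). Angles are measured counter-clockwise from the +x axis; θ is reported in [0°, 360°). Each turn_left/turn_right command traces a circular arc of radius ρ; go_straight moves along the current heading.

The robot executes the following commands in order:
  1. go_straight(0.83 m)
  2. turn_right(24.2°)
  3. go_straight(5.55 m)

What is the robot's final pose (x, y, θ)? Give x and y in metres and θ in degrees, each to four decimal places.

set_pose: (x, y, θ) = (15.4900, -10.7900, 41.8000°), ρ = 4.98
go_straight(0.83): x += 0.83·cos θ, y += 0.83·sin θ → (16.1087, -10.2368, 41.8000°)
turn_right(24.2°): centre at ρ to the right, rotate −24.2° → (17.9223, -9.2024, 17.6000°)
go_straight(5.55): x += 5.55·cos θ, y += 5.55·sin θ → (23.2125, -7.5242, 17.6000°)

(23.2125, -7.5242, 17.6000°)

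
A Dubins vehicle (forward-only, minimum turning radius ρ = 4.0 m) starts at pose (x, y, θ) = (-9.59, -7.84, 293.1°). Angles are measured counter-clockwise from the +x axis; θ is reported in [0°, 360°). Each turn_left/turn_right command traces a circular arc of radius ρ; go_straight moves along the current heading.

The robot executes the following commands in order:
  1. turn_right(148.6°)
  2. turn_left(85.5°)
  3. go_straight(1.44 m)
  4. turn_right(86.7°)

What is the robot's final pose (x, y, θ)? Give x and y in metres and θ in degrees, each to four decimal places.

set_pose: (x, y, θ) = (-9.5900, -7.8400, 293.1000°), ρ = 4.0
turn_right(148.6°): centre at ρ to the right, rotate −148.6° → (-15.5921, -12.6658, 144.5000°)
turn_left(85.5°): centre at ρ to the left, rotate +85.5° → (-20.9791, -13.3511, 230.0000°)
go_straight(1.44): x += 1.44·cos θ, y += 1.44·sin θ → (-21.9047, -14.4542, 230.0000°)
turn_right(86.7°): centre at ρ to the right, rotate −86.7° → (-27.3594, -15.0902, 143.3000°)

(-27.3594, -15.0902, 143.3000°)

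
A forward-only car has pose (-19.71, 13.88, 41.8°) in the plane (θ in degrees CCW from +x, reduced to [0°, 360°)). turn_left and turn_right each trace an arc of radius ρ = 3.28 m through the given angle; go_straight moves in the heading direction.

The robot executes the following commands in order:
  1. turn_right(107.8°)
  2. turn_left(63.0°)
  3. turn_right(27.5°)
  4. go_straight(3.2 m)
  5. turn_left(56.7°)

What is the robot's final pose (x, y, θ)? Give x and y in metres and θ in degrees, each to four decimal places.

(-4.3394, 8.6372, 26.2000°)

set_pose: (x, y, θ) = (-19.7100, 13.8800, 41.8000°), ρ = 3.28
turn_right(107.8°): centre at ρ to the right, rotate −107.8° → (-14.5273, 12.7689, -66.0000° ≡ 294.0000°)
turn_left(63.0°): centre at ρ to the left, rotate +63.0° → (-11.7026, 10.8275, 357.0000°)
turn_right(27.5°): centre at ρ to the right, rotate −27.5° → (-10.2095, 10.3782, 329.5000°)
go_straight(3.2): x += 3.2·cos θ, y += 3.2·sin θ → (-7.4523, 8.7540, 329.5000°)
turn_left(56.7°): centre at ρ to the left, rotate +56.7° → (-4.3394, 8.6372, 386.2000° ≡ 26.2000°)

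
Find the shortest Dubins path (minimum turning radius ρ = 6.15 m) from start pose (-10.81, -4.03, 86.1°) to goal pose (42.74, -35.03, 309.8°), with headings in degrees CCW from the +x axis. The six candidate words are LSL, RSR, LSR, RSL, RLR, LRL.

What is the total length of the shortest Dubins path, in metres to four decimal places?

Let ψ = atan2(Δy, Δx) = atan2(-31.00, 53.55) = -30.0665° be the start→goal bearing.
Normalize: d = |goal − start| / ρ = 61.875702/6.15 = 10.061090, α = (θ_start − ψ) mod 360° = 116.1665° = 2.027487 rad, β = (θ_goal − ψ) mod 360° = 339.8665° = 5.931789 rad.
Common terms: sin α = 0.897517, cos α = -0.440981, sin β = -0.344209, cos β = 0.938893, cos(α−β) = -0.722967, d² = 101.225527. Work in radians in the unit-radius frame; every candidate has L = ρ·(t + p + q).
LSL: p² = 2 + d² − 2cos(α−β) + 2d(sin α − sin β) = 129.657689; p = √p² = 11.386733; φ = atan2(cos β − cos α, d + sin α − sin β) = 0.121481 rad; t = (φ − α) mod 2π = 4.377179 rad, q = (β − φ) mod 2π = 5.810308 rad → L = 6.15·(4.377179 + 11.386733 + 5.810308) = 6.15·21.574220 = 132.681452 m
RSR: p² = 2 + d² − 2cos(α−β) + 2d(sin β − sin α) = 79.685234; p = √p² = 8.926659; φ = atan2(cos α − cos β, d − sin α + sin β) = -0.155201 rad; t = (α − φ) mod 2π = 2.182689 rad, q = (φ − β) mod 2π = 0.196195 rad → L = 6.15·(2.182689 + 8.926659 + 0.196195) = 6.15·11.305542 = 69.529086 m
LSR: p² = d² − 2 + 2cos(α−β) + 2d(sin α + sin β) = 108.913344; p = √p² = 10.436156; φ = atan2(−cos α − cos β, d + sin α + sin β) − atan2(−2, p) = 0.142471 rad; t = (φ − α) mod 2π = 4.398169 rad, q = (φ − β) mod 2π = 0.493867 rad → L = 6.15·(4.398169 + 10.436156 + 0.493867) = 6.15·15.328192 = 94.268379 m
RSL: p² = d² − 2 + 2cos(α−β) − 2d(sin α + sin β) = 86.645842; p = √p² = 9.308375; φ = atan2(cos α + cos β, d − sin α − sin β) − atan2(2, p) = -0.159321 rad; t = (α − φ) mod 2π = 2.186809 rad, q = (β − φ) mod 2π = 6.091110 rad → L = 6.15·(2.186809 + 9.308375 + 6.091110) = 6.15·17.586294 = 108.155709 m
RLR: c = (6 − d² + 2cos(α−β) + 2d(sin α − sin β))/8 = -8.960654, |c| > 1 → infeasible
LRL: c = (6 − d² + 2cos(α−β) − 2d(sin α − sin β))/8 = -15.207211, |c| > 1 → infeasible
Shortest: RSR with L = 69.529086 m ≈ 69.5291 m

69.5291 m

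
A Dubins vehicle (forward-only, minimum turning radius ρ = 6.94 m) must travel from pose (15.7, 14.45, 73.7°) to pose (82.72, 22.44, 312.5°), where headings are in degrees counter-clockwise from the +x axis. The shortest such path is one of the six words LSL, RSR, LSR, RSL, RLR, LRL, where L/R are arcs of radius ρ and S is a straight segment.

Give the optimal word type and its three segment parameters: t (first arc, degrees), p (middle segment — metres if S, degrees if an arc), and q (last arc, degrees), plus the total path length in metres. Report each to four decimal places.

Let ψ = atan2(Δy, Δx) = atan2(7.99, 67.02) = 6.7986° be the start→goal bearing.
Normalize: d = |goal − start| / ρ = 67.494596/6.94 = 9.725446, α = (θ_start − ψ) mod 360° = 66.9014° = 1.167650 rad, β = (θ_goal − ψ) mod 360° = 305.7014° = 5.335496 rad.
Common terms: sin α = 0.919831, cos α = 0.392315, sin β = -0.812069, cos β = 0.583561, cos(α−β) = -0.518027, d² = 94.584302. Work in radians in the unit-radius frame; every candidate has L = ρ·(t + p + q).
LSL: p² = 2 + d² − 2cos(α−β) + 2d(sin α − sin β) = 131.307364; p = √p² = 11.458943; φ = atan2(cos β − cos α, d + sin α − sin β) = 0.016690 rad; t = (φ − α) mod 2π = 5.132226 rad, q = (β − φ) mod 2π = 5.318805 rad → L = 6.94·(5.132226 + 11.458943 + 5.318805) = 6.94·21.909974 = 152.055220 m
RSR: p² = 2 + d² − 2cos(α−β) + 2d(sin β − sin α) = 63.933349; p = √p² = 7.995833; φ = atan2(cos α − cos β, d − sin α + sin β) = -0.023921 rad; t = (α − φ) mod 2π = 1.191570 rad, q = (φ − β) mod 2π = 0.923769 rad → L = 6.94·(1.191570 + 7.995833 + 0.923769) = 6.94·10.111172 = 70.171535 m
LSR: p² = d² − 2 + 2cos(α−β) + 2d(sin α + sin β) = 93.644309; p = √p² = 9.676999; φ = atan2(−cos α − cos β, d + sin α + sin β) − atan2(−2, p) = 0.104887 rad; t = (φ − α) mod 2π = 5.220423 rad, q = (φ − β) mod 2π = 1.052577 rad → L = 6.94·(5.220423 + 9.676999 + 1.052577) = 6.94·15.949999 = 110.692990 m
RSL: p² = d² − 2 + 2cos(α−β) − 2d(sin α + sin β) = 89.452187; p = √p² = 9.457917; φ = atan2(cos α + cos β, d − sin α − sin β) − atan2(2, p) = -0.107272 rad; t = (α − φ) mod 2π = 1.274922 rad, q = (β − φ) mod 2π = 5.442768 rad → L = 6.94·(1.274922 + 9.457917 + 5.442768) = 6.94·16.175607 = 112.258710 m
RLR: c = (6 − d² + 2cos(α−β) + 2d(sin α − sin β))/8 = -6.991669, |c| > 1 → infeasible
LRL: c = (6 − d² + 2cos(α−β) − 2d(sin α − sin β))/8 = -15.413420, |c| > 1 → infeasible
Shortest: RSR with L = 70.171535 m ≈ 70.1715 m
Convert RSR to answer units (arcs ×180/π): t = 1.191570·180/π = 68.2719°, p = ρ·p = 6.94·7.995833 = 55.4911 m, q = 0.923769·180/π = 52.9281°, L = 70.1715 m.

RSR: t = 68.2719°, p = 55.4911 m, q = 52.9281°, L = 70.1715 m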